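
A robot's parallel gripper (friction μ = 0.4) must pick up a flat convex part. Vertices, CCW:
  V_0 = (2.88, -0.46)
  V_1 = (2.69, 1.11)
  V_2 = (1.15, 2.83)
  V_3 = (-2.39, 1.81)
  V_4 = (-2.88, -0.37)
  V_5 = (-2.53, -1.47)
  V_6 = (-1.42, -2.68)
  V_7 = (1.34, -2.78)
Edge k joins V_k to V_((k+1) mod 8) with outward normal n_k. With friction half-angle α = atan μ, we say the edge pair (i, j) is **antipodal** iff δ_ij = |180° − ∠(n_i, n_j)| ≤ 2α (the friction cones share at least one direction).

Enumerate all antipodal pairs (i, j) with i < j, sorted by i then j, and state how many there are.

α = atan 0.4 = 21.80°;  2α = 43.60°
n_0 = (+0.9928, +0.1201)
n_1 = (+0.7450, +0.6670)
n_2 = (-0.2769, +0.9609)
n_3 = (-0.9757, +0.2193)
n_4 = (-0.9529, -0.3032)
n_5 = (-0.7369, -0.6760)
n_6 = (-0.0362, -0.9993)
n_7 = (+0.8332, -0.5530)
  (0,1): δ = 145.06°  ·
  (0,2): δ = 80.83°  ·
  (0,3): δ = 19.57°  ✓
  (0,4): δ = 10.75°  ✓
  (0,5): δ = 35.63°  ✓
  (0,6): δ = 81.02°  ·
  (0,7): δ = 139.52°  ·
  (1,2): δ = 115.77°  ·
  (1,3): δ = 54.51°  ·
  (1,4): δ = 24.19°  ✓
  (1,5): δ = 0.69°  ✓
  (1,6): δ = 46.09°  ·
  (1,7): δ = 104.58°  ·
  (2,3): δ = 118.74°  ·
  (2,4): δ = 88.42°  ·
  (2,5): δ = 63.54°  ·
  (2,6): δ = 18.15°  ✓
  (2,7): δ = 40.35°  ✓
  (3,4): δ = 149.68°  ·
  (3,5): δ = 124.80°  ·
  (3,6): δ = 79.41°  ·
  (3,7): δ = 20.91°  ✓
  (4,5): δ = 155.12°  ·
  (4,6): δ = 109.73°  ·
  (4,7): δ = 51.23°  ·
  (5,6): δ = 134.61°  ·
  (5,7): δ = 76.11°  ·
  (6,7): δ = 121.50°  ·
antipodal pairs: 8

count = 8; pairs: (0,3), (0,4), (0,5), (1,4), (1,5), (2,6), (2,7), (3,7)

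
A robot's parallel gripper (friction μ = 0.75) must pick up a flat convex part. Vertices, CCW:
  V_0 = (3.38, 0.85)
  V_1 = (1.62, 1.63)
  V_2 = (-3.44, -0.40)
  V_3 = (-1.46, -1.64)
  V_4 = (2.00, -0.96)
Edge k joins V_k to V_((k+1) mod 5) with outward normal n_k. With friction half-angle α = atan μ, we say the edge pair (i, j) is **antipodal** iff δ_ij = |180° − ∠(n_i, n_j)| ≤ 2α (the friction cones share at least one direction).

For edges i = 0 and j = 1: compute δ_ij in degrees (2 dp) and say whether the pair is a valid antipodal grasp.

δ = 134.24°, invalid

α = atan 0.75 = 36.87°;  2α = 73.74°
edge 0: e_0 = (-1.76, +0.78);  n_0 = (+0.4052, +0.9142)
edge 1: e_1 = (-5.06, -2.03);  n_1 = (-0.3723, +0.9281)
∠(n_0, n_1) = 45.76°
δ = |180° − 45.76°| = 134.24°
134.24° > 2α = 73.74°  →  invalid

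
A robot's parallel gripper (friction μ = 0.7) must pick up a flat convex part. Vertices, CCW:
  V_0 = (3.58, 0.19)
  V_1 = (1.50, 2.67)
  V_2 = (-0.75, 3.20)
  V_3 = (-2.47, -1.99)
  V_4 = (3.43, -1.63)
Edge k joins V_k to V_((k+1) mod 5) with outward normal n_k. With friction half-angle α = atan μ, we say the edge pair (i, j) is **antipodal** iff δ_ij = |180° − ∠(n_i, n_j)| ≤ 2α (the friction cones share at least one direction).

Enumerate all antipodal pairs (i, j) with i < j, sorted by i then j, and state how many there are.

count = 5; pairs: (0,2), (0,3), (1,3), (2,3), (2,4)

α = atan 0.7 = 34.99°;  2α = 69.98°
n_0 = (+0.7662, +0.6426)
n_1 = (+0.2293, +0.9734)
n_2 = (-0.9492, +0.3146)
n_3 = (+0.0609, -0.9981)
n_4 = (+0.9966, -0.0821)
  (0,1): δ = 143.24°  ·
  (0,2): δ = 58.32°  ✓
  (0,3): δ = 53.50°  ✓
  (0,4): δ = 135.30°  ·
  (1,2): δ = 95.08°  ·
  (1,3): δ = 16.75°  ✓
  (1,4): δ = 98.54°  ·
  (2,3): δ = 68.17°  ✓
  (2,4): δ = 13.62°  ✓
  (3,4): δ = 98.20°  ·
antipodal pairs: 5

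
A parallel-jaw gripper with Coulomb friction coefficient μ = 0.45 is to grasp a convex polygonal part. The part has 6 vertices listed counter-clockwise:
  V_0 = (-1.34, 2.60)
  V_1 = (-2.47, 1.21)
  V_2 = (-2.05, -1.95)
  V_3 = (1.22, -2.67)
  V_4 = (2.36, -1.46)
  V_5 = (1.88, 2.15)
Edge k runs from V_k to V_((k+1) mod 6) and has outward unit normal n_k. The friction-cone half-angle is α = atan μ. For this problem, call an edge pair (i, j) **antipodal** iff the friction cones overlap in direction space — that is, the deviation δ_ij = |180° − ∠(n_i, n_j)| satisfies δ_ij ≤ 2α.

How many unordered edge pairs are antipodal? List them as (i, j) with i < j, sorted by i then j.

α = atan 0.45 = 24.23°;  2α = 48.46°
n_0 = (-0.7759, +0.6308)
n_1 = (-0.9913, -0.1318)
n_2 = (-0.2150, -0.9766)
n_3 = (+0.7278, -0.6857)
n_4 = (+0.9913, +0.1318)
n_5 = (+0.1384, +0.9904)
  (0,1): δ = 133.32°  ·
  (0,2): δ = 63.31°  ·
  (0,3): δ = 4.18°  ✓
  (0,4): δ = 46.68°  ✓
  (0,5): δ = 121.15°  ·
  (1,2): δ = 109.99°  ·
  (1,3): δ = 50.86°  ·
  (1,4): δ = 0.00°  ✓
  (1,5): δ = 74.47°  ·
  (2,3): δ = 120.88°  ·
  (2,4): δ = 70.01°  ·
  (2,5): δ = 4.46°  ✓
  (3,4): δ = 129.13°  ·
  (3,5): δ = 54.66°  ·
  (4,5): δ = 105.53°  ·
antipodal pairs: 4

count = 4; pairs: (0,3), (0,4), (1,4), (2,5)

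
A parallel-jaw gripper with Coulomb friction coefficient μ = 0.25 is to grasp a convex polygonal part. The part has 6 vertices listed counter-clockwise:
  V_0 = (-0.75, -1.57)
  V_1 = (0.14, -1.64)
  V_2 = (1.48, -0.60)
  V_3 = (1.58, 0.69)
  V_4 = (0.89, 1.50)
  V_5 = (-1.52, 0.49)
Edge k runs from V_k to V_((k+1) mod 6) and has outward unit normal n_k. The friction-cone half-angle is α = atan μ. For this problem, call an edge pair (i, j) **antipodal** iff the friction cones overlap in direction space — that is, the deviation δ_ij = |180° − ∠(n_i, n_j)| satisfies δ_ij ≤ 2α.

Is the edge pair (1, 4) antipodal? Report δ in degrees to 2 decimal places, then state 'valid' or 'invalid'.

δ = 15.08°, valid

α = atan 0.25 = 14.04°;  2α = 28.07°
edge 1: e_1 = (+1.34, +1.04);  n_1 = (+0.6131, -0.7900)
edge 4: e_4 = (-2.41, -1.01);  n_4 = (-0.3865, +0.9223)
∠(n_1, n_4) = 164.92°
δ = |180° − 164.92°| = 15.08°
15.08° ≤ 2α = 28.07°  →  valid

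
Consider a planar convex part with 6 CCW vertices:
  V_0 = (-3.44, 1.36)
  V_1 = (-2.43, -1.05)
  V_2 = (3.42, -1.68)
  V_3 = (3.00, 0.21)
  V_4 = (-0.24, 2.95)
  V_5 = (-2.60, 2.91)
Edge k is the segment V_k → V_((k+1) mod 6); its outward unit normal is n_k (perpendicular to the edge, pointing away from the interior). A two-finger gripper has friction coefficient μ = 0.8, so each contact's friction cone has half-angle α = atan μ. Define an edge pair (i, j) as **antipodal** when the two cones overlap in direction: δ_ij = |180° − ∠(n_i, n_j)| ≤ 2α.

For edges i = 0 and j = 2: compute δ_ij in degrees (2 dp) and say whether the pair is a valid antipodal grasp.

α = atan 0.8 = 38.66°;  2α = 77.32°
edge 0: e_0 = (+1.01, -2.41);  n_0 = (-0.9223, -0.3865)
edge 2: e_2 = (-0.42, +1.89);  n_2 = (+0.9762, +0.2169)
∠(n_0, n_2) = 169.79°
δ = |180° − 169.79°| = 10.21°
10.21° ≤ 2α = 77.32°  →  valid

δ = 10.21°, valid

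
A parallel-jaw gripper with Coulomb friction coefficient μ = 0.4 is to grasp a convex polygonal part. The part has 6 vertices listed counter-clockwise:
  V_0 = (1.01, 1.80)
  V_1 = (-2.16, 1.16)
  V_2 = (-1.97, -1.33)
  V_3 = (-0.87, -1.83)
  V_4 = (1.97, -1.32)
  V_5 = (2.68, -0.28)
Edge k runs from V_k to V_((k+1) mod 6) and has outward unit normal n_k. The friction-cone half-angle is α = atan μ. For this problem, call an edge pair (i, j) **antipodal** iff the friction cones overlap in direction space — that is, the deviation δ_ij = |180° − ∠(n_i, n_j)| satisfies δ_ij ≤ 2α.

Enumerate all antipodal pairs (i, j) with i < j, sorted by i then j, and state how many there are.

α = atan 0.4 = 21.80°;  2α = 43.60°
n_0 = (-0.1979, +0.9802)
n_1 = (-0.9971, -0.0761)
n_2 = (-0.4138, -0.9104)
n_3 = (+0.1768, -0.9843)
n_4 = (+0.8259, -0.5638)
n_5 = (+0.7798, +0.6261)
  (0,1): δ = 97.05°  ·
  (0,2): δ = 35.86°  ✓
  (0,3): δ = 1.23°  ✓
  (0,4): δ = 44.26°  ·
  (0,5): δ = 117.35°  ·
  (1,2): δ = 118.81°  ·
  (1,3): δ = 84.18°  ·
  (1,4): δ = 38.68°  ✓
  (1,5): δ = 34.40°  ✓
  (2,3): δ = 145.38°  ·
  (2,4): δ = 99.88°  ·
  (2,5): δ = 26.80°  ✓
  (3,4): δ = 134.50°  ·
  (3,5): δ = 61.42°  ·
  (4,5): δ = 106.92°  ·
antipodal pairs: 5

count = 5; pairs: (0,2), (0,3), (1,4), (1,5), (2,5)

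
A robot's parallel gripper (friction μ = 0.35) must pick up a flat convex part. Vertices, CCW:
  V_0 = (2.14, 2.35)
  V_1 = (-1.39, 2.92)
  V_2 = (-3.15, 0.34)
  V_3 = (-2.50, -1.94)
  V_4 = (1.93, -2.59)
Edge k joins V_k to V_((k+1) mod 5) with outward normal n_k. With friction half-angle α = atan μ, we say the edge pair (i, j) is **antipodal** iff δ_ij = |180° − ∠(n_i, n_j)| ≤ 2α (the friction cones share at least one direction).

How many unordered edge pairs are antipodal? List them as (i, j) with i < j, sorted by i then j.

α = atan 0.35 = 19.29°;  2α = 38.58°
n_0 = (+0.1594, +0.9872)
n_1 = (-0.8261, +0.5635)
n_2 = (-0.9617, -0.2742)
n_3 = (-0.1452, -0.9894)
n_4 = (+0.9991, -0.0425)
  (0,1): δ = 115.13°  ·
  (0,2): δ = 64.92°  ·
  (0,3): δ = 0.83°  ✓
  (0,4): δ = 96.74°  ·
  (1,2): δ = 129.79°  ·
  (1,3): δ = 64.05°  ·
  (1,4): δ = 31.87°  ✓
  (2,3): δ = 114.26°  ·
  (2,4): δ = 18.35°  ✓
  (3,4): δ = 84.09°  ·
antipodal pairs: 3

count = 3; pairs: (0,3), (1,4), (2,4)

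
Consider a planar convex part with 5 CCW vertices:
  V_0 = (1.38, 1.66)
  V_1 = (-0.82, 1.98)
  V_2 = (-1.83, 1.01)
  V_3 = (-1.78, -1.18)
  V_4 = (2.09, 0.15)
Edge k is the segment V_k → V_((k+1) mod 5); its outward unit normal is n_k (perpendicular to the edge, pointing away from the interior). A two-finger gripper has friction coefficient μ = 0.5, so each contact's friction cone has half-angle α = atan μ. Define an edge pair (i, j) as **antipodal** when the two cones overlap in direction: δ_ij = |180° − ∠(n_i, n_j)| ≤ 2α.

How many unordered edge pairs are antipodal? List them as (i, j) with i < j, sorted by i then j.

count = 3; pairs: (0,3), (1,3), (2,4)

α = atan 0.5 = 26.57°;  2α = 53.13°
n_0 = (+0.1439, +0.9896)
n_1 = (-0.6927, +0.7212)
n_2 = (-0.9997, -0.0228)
n_3 = (+0.3250, -0.9457)
n_4 = (+0.9050, +0.4255)
  (0,1): δ = 127.88°  ·
  (0,2): δ = 80.42°  ·
  (0,3): δ = 27.24°  ✓
  (0,4): δ = 123.46°  ·
  (1,2): δ = 132.53°  ·
  (1,3): δ = 24.88°  ✓
  (1,4): δ = 71.34°  ·
  (2,3): δ = 72.34°  ·
  (2,4): δ = 23.87°  ✓
  (3,4): δ = 83.78°  ·
antipodal pairs: 3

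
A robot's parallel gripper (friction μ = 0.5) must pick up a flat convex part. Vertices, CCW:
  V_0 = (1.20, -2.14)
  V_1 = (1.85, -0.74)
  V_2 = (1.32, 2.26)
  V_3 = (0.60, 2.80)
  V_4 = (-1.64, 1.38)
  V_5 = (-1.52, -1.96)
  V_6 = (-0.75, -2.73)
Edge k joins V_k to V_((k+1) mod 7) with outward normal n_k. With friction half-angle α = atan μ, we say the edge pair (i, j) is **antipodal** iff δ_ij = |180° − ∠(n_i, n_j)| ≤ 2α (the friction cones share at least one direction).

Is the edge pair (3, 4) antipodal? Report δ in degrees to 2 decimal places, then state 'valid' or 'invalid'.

α = atan 0.5 = 26.57°;  2α = 53.13°
edge 3: e_3 = (-2.24, -1.42);  n_3 = (-0.5354, +0.8446)
edge 4: e_4 = (+0.12, -3.34);  n_4 = (-0.9994, -0.0359)
∠(n_3, n_4) = 59.69°
δ = |180° − 59.69°| = 120.31°
120.31° > 2α = 53.13°  →  invalid

δ = 120.31°, invalid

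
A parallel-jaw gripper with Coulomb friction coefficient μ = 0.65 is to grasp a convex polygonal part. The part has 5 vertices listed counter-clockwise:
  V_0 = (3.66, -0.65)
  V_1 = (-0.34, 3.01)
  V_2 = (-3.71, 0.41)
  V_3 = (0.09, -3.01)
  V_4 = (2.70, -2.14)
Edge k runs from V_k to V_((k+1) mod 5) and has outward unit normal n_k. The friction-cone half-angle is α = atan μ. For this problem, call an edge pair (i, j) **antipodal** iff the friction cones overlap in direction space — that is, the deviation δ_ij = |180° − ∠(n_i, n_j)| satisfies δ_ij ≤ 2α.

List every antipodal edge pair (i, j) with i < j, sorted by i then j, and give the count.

count = 4; pairs: (0,2), (0,3), (1,3), (1,4)

α = atan 0.65 = 33.02°;  2α = 66.05°
n_0 = (+0.6751, +0.7378)
n_1 = (-0.6108, +0.7917)
n_2 = (-0.6690, -0.7433)
n_3 = (+0.3162, -0.9487)
n_4 = (+0.8406, -0.5416)
  (0,1): δ = 99.89°  ·
  (0,2): δ = 0.47°  ✓
  (0,3): δ = 60.89°  ✓
  (0,4): δ = 99.67°  ·
  (1,2): δ = 79.64°  ·
  (1,3): δ = 19.22°  ✓
  (1,4): δ = 19.56°  ✓
  (2,3): δ = 119.58°  ·
  (2,4): δ = 80.81°  ·
  (3,4): δ = 141.23°  ·
antipodal pairs: 4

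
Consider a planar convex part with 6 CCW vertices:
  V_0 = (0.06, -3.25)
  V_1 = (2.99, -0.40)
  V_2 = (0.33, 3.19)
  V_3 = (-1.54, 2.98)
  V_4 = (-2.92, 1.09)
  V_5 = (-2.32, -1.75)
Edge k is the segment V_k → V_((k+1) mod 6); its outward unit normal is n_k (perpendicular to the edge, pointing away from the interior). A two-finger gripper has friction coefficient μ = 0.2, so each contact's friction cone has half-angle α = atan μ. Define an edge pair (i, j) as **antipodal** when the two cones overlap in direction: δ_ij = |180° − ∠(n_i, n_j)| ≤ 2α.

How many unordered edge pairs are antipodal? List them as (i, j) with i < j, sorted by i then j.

α = atan 0.2 = 11.31°;  2α = 22.62°
n_0 = (+0.6973, -0.7168)
n_1 = (+0.8035, +0.5953)
n_2 = (-0.1116, +0.9938)
n_3 = (-0.8076, +0.5897)
n_4 = (-0.9784, -0.2067)
n_5 = (-0.5332, -0.8460)
  (0,1): δ = 97.67°  ·
  (0,2): δ = 37.80°  ·
  (0,3): δ = 9.66°  ✓
  (0,4): δ = 57.72°  ·
  (0,5): δ = 103.57°  ·
  (1,2): δ = 120.13°  ·
  (1,3): δ = 72.67°  ·
  (1,4): δ = 24.61°  ·
  (1,5): δ = 21.24°  ✓
  (2,3): δ = 132.54°  ·
  (2,4): δ = 84.48°  ·
  (2,5): δ = 38.63°  ·
  (3,4): δ = 131.94°  ·
  (3,5): δ = 86.09°  ·
  (4,5): δ = 134.15°  ·
antipodal pairs: 2

count = 2; pairs: (0,3), (1,5)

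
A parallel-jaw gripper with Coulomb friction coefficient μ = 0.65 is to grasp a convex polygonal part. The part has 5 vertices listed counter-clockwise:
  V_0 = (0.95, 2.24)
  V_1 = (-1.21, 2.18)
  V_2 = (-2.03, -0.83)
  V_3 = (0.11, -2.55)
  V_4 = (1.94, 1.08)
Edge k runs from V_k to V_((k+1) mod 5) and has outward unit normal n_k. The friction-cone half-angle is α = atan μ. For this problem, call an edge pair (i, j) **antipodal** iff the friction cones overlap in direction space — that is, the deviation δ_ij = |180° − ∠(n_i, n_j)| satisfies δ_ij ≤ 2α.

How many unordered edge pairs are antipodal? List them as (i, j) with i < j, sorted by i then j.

count = 5; pairs: (0,2), (0,3), (1,3), (1,4), (2,4)

α = atan 0.65 = 33.02°;  2α = 66.05°
n_0 = (-0.0278, +0.9996)
n_1 = (-0.9648, +0.2628)
n_2 = (-0.6265, -0.7794)
n_3 = (+0.8929, -0.4502)
n_4 = (+0.7606, +0.6492)
  (0,1): δ = 106.83°  ·
  (0,2): δ = 40.38°  ✓
  (0,3): δ = 61.65°  ✓
  (0,4): δ = 128.89°  ·
  (1,2): δ = 113.55°  ·
  (1,3): δ = 11.52°  ✓
  (1,4): δ = 55.72°  ✓
  (2,3): δ = 77.96°  ·
  (2,4): δ = 10.73°  ✓
  (3,4): δ = 112.77°  ·
antipodal pairs: 5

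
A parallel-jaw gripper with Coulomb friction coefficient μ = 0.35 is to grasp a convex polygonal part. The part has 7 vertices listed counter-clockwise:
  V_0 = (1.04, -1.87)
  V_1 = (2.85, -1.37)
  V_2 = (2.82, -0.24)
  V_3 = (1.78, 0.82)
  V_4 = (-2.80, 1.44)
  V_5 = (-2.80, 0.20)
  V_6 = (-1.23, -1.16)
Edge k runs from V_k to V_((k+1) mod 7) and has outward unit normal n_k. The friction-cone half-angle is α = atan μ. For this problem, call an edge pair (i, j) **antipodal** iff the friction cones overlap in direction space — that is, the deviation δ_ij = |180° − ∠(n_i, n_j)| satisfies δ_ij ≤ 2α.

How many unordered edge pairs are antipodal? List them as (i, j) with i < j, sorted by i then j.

α = atan 0.35 = 19.29°;  2α = 38.58°
n_0 = (+0.2663, -0.9639)
n_1 = (+0.9996, +0.0265)
n_2 = (+0.7138, +0.7003)
n_3 = (+0.1341, +0.9910)
n_4 = (-1.0000, -0.0000)
n_5 = (-0.6547, -0.7558)
n_6 = (-0.2985, -0.9544)
  (0,1): δ = 103.92°  ·
  (0,2): δ = 60.99°  ·
  (0,3): δ = 23.15°  ✓
  (0,4): δ = 74.56°  ·
  (0,5): δ = 123.66°  ·
  (0,6): δ = 147.19°  ·
  (1,2): δ = 137.07°  ·
  (1,3): δ = 99.23°  ·
  (1,4): δ = 1.52°  ✓
  (1,5): δ = 47.58°  ·
  (1,6): δ = 71.11°  ·
  (2,3): δ = 142.16°  ·
  (2,4): δ = 44.45°  ·
  (2,5): δ = 4.65°  ✓
  (2,6): δ = 28.18°  ✓
  (3,4): δ = 82.29°  ·
  (3,5): δ = 33.19°  ✓
  (3,6): δ = 9.66°  ✓
  (4,5): δ = 130.90°  ·
  (4,6): δ = 107.37°  ·
  (5,6): δ = 156.47°  ·
antipodal pairs: 6

count = 6; pairs: (0,3), (1,4), (2,5), (2,6), (3,5), (3,6)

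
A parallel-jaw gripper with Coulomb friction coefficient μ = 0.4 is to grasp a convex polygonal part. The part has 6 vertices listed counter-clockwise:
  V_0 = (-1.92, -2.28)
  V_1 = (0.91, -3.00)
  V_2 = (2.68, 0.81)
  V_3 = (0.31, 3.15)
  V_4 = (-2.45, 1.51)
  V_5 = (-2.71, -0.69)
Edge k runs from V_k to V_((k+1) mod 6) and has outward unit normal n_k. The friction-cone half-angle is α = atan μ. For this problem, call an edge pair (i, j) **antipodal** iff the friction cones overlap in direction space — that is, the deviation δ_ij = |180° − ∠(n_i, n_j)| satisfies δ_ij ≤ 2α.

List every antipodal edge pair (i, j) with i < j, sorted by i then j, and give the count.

count = 4; pairs: (0,2), (1,3), (1,4), (2,5)

α = atan 0.4 = 21.80°;  2α = 43.60°
n_0 = (-0.2466, -0.9691)
n_1 = (+0.9069, -0.4213)
n_2 = (+0.7026, +0.7116)
n_3 = (-0.5108, +0.8597)
n_4 = (-0.9931, +0.1174)
n_5 = (-0.8956, -0.4450)
  (0,1): δ = 100.64°  ·
  (0,2): δ = 30.36°  ✓
  (0,3): δ = 44.99°  ·
  (0,4): δ = 97.53°  ·
  (0,5): δ = 130.69°  ·
  (1,2): δ = 109.72°  ·
  (1,3): δ = 34.36°  ✓
  (1,4): δ = 18.18°  ✓
  (1,5): δ = 51.34°  ·
  (2,3): δ = 104.65°  ·
  (2,4): δ = 52.10°  ·
  (2,5): δ = 18.94°  ✓
  (3,4): δ = 127.46°  ·
  (3,5): δ = 94.30°  ·
  (4,5): δ = 146.84°  ·
antipodal pairs: 4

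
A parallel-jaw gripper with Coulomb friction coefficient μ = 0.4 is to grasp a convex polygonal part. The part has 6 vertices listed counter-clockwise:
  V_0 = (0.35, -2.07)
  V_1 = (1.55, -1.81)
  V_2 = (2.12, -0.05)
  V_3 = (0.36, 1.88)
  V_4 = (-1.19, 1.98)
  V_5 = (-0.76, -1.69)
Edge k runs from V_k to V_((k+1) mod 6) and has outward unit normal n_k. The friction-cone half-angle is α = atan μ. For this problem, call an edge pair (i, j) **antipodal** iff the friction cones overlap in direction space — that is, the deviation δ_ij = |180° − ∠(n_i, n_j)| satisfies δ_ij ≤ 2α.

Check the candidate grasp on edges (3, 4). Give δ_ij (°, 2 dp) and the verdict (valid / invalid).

δ = 79.63°, invalid

α = atan 0.4 = 21.80°;  2α = 43.60°
edge 3: e_3 = (-1.55, +0.10);  n_3 = (+0.0644, +0.9979)
edge 4: e_4 = (+0.43, -3.67);  n_4 = (-0.9932, -0.1164)
∠(n_3, n_4) = 100.37°
δ = |180° − 100.37°| = 79.63°
79.63° > 2α = 43.60°  →  invalid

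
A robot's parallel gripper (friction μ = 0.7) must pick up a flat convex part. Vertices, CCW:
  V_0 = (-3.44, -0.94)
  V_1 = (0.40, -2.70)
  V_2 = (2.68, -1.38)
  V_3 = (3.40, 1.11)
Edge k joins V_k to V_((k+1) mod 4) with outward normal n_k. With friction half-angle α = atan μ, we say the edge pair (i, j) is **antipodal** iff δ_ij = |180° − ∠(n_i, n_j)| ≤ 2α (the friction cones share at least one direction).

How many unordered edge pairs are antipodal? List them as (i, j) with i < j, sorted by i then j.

α = atan 0.7 = 34.99°;  2α = 69.98°
n_0 = (-0.4167, -0.9091)
n_1 = (+0.5010, -0.8654)
n_2 = (+0.9606, -0.2778)
n_3 = (-0.2871, +0.9579)
  (0,1): δ = 125.31°  ·
  (0,2): δ = 81.50°  ·
  (0,3): δ = 41.31°  ✓
  (1,2): δ = 136.20°  ·
  (1,3): δ = 13.38°  ✓
  (2,3): δ = 57.19°  ✓
antipodal pairs: 3

count = 3; pairs: (0,3), (1,3), (2,3)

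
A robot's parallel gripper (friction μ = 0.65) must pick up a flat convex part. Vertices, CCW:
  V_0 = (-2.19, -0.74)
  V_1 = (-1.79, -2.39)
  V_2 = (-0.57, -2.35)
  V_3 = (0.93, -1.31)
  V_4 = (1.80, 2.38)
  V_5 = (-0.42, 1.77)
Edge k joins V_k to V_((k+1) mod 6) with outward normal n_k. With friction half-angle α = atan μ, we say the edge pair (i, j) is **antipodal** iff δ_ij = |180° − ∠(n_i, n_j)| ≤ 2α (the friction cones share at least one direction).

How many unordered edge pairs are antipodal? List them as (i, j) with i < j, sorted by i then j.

count = 7; pairs: (0,3), (1,4), (1,5), (2,4), (2,5), (3,4), (3,5)

α = atan 0.65 = 33.02°;  2α = 66.05°
n_0 = (-0.9719, -0.2356)
n_1 = (+0.0328, -0.9995)
n_2 = (+0.5698, -0.8218)
n_3 = (+0.9733, -0.2295)
n_4 = (-0.2650, +0.9643)
n_5 = (-0.8172, +0.5763)
  (0,1): δ = 101.75°  ·
  (0,2): δ = 68.89°  ·
  (0,3): δ = 26.89°  ✓
  (0,4): δ = 91.74°  ·
  (0,5): δ = 131.18°  ·
  (1,2): δ = 147.14°  ·
  (1,3): δ = 105.14°  ·
  (1,4): δ = 13.49°  ✓
  (1,5): δ = 52.93°  ✓
  (2,3): δ = 138.00°  ·
  (2,4): δ = 19.37°  ✓
  (2,5): δ = 20.07°  ✓
  (3,4): δ = 61.37°  ✓
  (3,5): δ = 21.92°  ✓
  (4,5): δ = 140.55°  ·
antipodal pairs: 7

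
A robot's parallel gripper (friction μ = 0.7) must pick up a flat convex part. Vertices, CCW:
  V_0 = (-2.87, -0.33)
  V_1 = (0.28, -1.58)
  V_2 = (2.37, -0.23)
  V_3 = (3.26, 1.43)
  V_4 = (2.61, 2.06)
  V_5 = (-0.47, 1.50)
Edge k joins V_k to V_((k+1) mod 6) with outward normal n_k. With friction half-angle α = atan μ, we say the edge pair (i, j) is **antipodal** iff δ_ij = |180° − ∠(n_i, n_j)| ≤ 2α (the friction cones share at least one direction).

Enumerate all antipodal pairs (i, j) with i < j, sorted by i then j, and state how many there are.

α = atan 0.7 = 34.99°;  2α = 69.98°
n_0 = (-0.3688, -0.9295)
n_1 = (+0.5426, -0.8400)
n_2 = (+0.8813, -0.4725)
n_3 = (+0.6960, +0.7181)
n_4 = (-0.1789, +0.9839)
n_5 = (-0.6063, +0.7952)
  (0,1): δ = 125.50°  ·
  (0,2): δ = 96.55°  ·
  (0,3): δ = 22.46°  ✓
  (0,4): δ = 31.95°  ✓
  (0,5): δ = 58.97°  ✓
  (1,2): δ = 151.06°  ·
  (1,3): δ = 76.96°  ·
  (1,4): δ = 22.55°  ✓
  (1,5): δ = 4.47°  ✓
  (2,3): δ = 105.91°  ·
  (2,4): δ = 51.50°  ✓
  (2,5): δ = 24.48°  ✓
  (3,4): δ = 125.59°  ·
  (3,5): δ = 98.57°  ·
  (4,5): δ = 152.98°  ·
antipodal pairs: 7

count = 7; pairs: (0,3), (0,4), (0,5), (1,4), (1,5), (2,4), (2,5)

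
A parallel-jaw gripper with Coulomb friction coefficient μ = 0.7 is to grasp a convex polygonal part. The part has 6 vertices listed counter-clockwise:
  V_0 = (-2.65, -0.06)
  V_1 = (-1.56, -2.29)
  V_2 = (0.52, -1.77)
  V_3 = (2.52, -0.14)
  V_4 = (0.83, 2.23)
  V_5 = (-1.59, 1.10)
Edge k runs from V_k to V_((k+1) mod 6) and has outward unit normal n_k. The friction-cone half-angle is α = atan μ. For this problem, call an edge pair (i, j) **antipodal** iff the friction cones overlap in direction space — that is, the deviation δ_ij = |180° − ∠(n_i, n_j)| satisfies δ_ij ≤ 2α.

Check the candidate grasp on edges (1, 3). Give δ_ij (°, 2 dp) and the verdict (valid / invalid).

α = atan 0.7 = 34.99°;  2α = 69.98°
edge 1: e_1 = (+2.08, +0.52);  n_1 = (+0.2425, -0.9701)
edge 3: e_3 = (-1.69, +2.37);  n_3 = (+0.8142, +0.5806)
∠(n_1, n_3) = 111.46°
δ = |180° − 111.46°| = 68.54°
68.54° ≤ 2α = 69.98°  →  valid

δ = 68.54°, valid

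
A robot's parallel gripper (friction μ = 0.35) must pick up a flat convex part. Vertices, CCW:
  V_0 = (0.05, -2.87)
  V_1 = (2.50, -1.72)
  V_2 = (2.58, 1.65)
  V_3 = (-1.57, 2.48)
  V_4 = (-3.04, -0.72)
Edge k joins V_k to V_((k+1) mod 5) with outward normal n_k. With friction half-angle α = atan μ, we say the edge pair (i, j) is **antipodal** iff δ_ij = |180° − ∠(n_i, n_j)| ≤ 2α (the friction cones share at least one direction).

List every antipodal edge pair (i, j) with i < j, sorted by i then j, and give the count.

count = 3; pairs: (0,2), (1,3), (2,4)

α = atan 0.35 = 19.29°;  2α = 38.58°
n_0 = (+0.4249, -0.9052)
n_1 = (+0.9997, -0.0237)
n_2 = (+0.1961, +0.9806)
n_3 = (-0.9087, +0.4174)
n_4 = (-0.5711, -0.8209)
  (0,1): δ = 116.50°  ·
  (0,2): δ = 36.45°  ✓
  (0,3): δ = 40.18°  ·
  (0,4): δ = 120.03°  ·
  (1,2): δ = 99.95°  ·
  (1,3): δ = 23.31°  ✓
  (1,4): δ = 56.53°  ·
  (2,3): δ = 103.36°  ·
  (2,4): δ = 23.52°  ✓
  (3,4): δ = 100.16°  ·
antipodal pairs: 3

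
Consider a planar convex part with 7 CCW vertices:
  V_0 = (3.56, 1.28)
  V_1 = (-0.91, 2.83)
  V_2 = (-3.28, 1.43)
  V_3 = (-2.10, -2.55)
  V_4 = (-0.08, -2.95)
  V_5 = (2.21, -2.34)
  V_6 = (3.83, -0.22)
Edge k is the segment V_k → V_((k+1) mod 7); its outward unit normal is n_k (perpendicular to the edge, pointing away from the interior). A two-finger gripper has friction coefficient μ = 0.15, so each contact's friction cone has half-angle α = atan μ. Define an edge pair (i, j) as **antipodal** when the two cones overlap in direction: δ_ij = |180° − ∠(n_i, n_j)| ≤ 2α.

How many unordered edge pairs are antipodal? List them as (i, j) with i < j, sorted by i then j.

α = atan 0.15 = 8.53°;  2α = 17.06°
n_0 = (+0.3276, +0.9448)
n_1 = (-0.5086, +0.8610)
n_2 = (-0.9587, -0.2843)
n_3 = (-0.1942, -0.9810)
n_4 = (+0.2574, -0.9663)
n_5 = (+0.7946, -0.6072)
n_6 = (+0.9842, +0.1772)
  (0,1): δ = 130.30°  ·
  (0,2): δ = 54.36°  ·
  (0,3): δ = 7.92°  ✓
  (0,4): δ = 34.04°  ·
  (0,5): δ = 71.74°  ·
  (0,6): δ = 119.33°  ·
  (1,2): δ = 104.06°  ·
  (1,3): δ = 41.77°  ·
  (1,4): δ = 15.66°  ✓
  (1,5): δ = 22.04°  ·
  (1,6): δ = 69.63°  ·
  (2,3): δ = 117.71°  ·
  (2,4): δ = 91.60°  ·
  (2,5): δ = 53.90°  ·
  (2,6): δ = 6.31°  ✓
  (3,4): δ = 153.88°  ·
  (3,5): δ = 116.18°  ·
  (3,6): δ = 68.60°  ·
  (4,5): δ = 142.30°  ·
  (4,6): δ = 94.71°  ·
  (5,6): δ = 132.41°  ·
antipodal pairs: 3

count = 3; pairs: (0,3), (1,4), (2,6)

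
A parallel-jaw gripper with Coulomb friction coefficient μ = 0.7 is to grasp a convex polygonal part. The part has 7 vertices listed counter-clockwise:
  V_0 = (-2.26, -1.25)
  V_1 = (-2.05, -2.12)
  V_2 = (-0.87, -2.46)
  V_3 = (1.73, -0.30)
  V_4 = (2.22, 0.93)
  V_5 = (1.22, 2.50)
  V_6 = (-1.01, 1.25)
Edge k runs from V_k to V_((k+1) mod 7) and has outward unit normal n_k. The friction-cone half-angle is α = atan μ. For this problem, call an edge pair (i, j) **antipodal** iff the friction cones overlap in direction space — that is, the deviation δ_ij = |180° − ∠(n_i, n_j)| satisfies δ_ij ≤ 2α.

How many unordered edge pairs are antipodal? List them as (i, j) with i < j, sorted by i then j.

α = atan 0.7 = 34.99°;  2α = 69.98°
n_0 = (-0.9721, -0.2346)
n_1 = (-0.2769, -0.9609)
n_2 = (+0.6390, -0.7692)
n_3 = (+0.9290, -0.3701)
n_4 = (+0.8434, +0.5372)
n_5 = (-0.4890, +0.8723)
n_6 = (-0.8944, +0.4472)
  (0,1): δ = 119.64°  ·
  (0,2): δ = 63.85°  ✓
  (0,3): δ = 35.29°  ✓
  (0,4): δ = 18.92°  ✓
  (0,5): δ = 105.70°  ·
  (0,6): δ = 139.86°  ·
  (1,2): δ = 124.21°  ·
  (1,3): δ = 95.65°  ·
  (1,4): δ = 41.43°  ✓
  (1,5): δ = 45.35°  ✓
  (1,6): δ = 79.51°  ·
  (2,3): δ = 151.44°  ·
  (2,4): δ = 97.22°  ·
  (2,5): δ = 10.45°  ✓
  (2,6): δ = 23.72°  ✓
  (3,4): δ = 125.78°  ·
  (3,5): δ = 39.01°  ✓
  (3,6): δ = 4.84°  ✓
  (4,5): δ = 93.22°  ·
  (4,6): δ = 59.06°  ✓
  (5,6): δ = 145.84°  ·
antipodal pairs: 10

count = 10; pairs: (0,2), (0,3), (0,4), (1,4), (1,5), (2,5), (2,6), (3,5), (3,6), (4,6)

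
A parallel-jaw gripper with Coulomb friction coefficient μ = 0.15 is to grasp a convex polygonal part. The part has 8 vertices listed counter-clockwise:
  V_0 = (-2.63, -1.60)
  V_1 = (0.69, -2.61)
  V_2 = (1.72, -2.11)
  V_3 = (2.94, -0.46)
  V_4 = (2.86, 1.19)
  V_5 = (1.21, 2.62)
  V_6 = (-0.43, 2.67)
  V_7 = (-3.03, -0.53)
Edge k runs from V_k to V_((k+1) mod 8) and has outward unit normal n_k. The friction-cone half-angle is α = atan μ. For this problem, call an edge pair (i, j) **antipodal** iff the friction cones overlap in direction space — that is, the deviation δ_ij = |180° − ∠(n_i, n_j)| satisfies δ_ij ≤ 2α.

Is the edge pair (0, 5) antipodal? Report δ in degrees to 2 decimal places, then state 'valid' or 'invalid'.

δ = 15.17°, valid

α = atan 0.15 = 8.53°;  2α = 17.06°
edge 0: e_0 = (+3.32, -1.01);  n_0 = (-0.2910, -0.9567)
edge 5: e_5 = (-1.64, +0.05);  n_5 = (+0.0305, +0.9995)
∠(n_0, n_5) = 164.83°
δ = |180° − 164.83°| = 15.17°
15.17° ≤ 2α = 17.06°  →  valid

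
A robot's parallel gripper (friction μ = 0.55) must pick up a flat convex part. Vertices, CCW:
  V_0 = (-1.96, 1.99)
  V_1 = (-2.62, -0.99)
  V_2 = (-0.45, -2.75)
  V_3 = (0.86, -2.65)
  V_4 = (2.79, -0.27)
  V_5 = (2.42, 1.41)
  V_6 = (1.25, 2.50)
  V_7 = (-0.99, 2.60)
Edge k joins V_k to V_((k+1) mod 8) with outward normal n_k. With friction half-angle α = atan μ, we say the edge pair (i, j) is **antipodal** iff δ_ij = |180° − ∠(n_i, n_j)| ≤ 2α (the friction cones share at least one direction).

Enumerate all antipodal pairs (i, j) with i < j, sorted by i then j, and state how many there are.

α = atan 0.55 = 28.81°;  2α = 57.62°
n_0 = (-0.9763, +0.2162)
n_1 = (-0.6299, -0.7767)
n_2 = (+0.0761, -0.9971)
n_3 = (+0.7767, -0.6299)
n_4 = (+0.9766, +0.2151)
n_5 = (+0.6816, +0.7317)
n_6 = (+0.0446, +0.9990)
n_7 = (-0.5324, +0.8465)
  (0,1): δ = 116.56°  ·
  (0,2): δ = 73.15°  ·
  (0,3): δ = 26.55°  ✓
  (0,4): δ = 24.91°  ✓
  (0,5): δ = 59.52°  ·
  (0,6): δ = 99.93°  ·
  (0,7): δ = 134.65°  ·
  (1,2): δ = 136.59°  ·
  (1,3): δ = 90.00°  ·
  (1,4): δ = 38.54°  ✓
  (1,5): δ = 3.93°  ✓
  (1,6): δ = 36.49°  ✓
  (1,7): δ = 71.21°  ·
  (2,3): δ = 133.40°  ·
  (2,4): δ = 81.94°  ·
  (2,5): δ = 47.34°  ✓
  (2,6): δ = 6.92°  ✓
  (2,7): δ = 27.80°  ✓
  (3,4): δ = 128.54°  ·
  (3,5): δ = 93.93°  ·
  (3,6): δ = 53.52°  ✓
  (3,7): δ = 18.80°  ✓
  (4,5): δ = 145.39°  ·
  (4,6): δ = 104.98°  ·
  (4,7): δ = 70.26°  ·
  (5,6): δ = 139.58°  ·
  (5,7): δ = 104.86°  ·
  (6,7): δ = 145.28°  ·
antipodal pairs: 10

count = 10; pairs: (0,3), (0,4), (1,4), (1,5), (1,6), (2,5), (2,6), (2,7), (3,6), (3,7)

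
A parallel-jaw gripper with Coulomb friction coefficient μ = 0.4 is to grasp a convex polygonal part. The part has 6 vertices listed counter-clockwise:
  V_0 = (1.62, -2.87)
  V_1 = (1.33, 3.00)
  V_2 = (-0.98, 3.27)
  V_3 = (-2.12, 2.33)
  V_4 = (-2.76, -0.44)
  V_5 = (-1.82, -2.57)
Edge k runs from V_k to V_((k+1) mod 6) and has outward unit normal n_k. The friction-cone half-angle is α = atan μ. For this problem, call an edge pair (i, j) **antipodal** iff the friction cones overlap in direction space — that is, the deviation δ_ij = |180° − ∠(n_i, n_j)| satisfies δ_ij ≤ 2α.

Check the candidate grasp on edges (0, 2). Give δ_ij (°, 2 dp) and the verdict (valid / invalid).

α = atan 0.4 = 21.80°;  2α = 43.60°
edge 0: e_0 = (-0.29, +5.87);  n_0 = (+0.9988, +0.0493)
edge 2: e_2 = (-1.14, -0.94);  n_2 = (-0.6362, +0.7715)
∠(n_0, n_2) = 126.68°
δ = |180° − 126.68°| = 53.32°
53.32° > 2α = 43.60°  →  invalid

δ = 53.32°, invalid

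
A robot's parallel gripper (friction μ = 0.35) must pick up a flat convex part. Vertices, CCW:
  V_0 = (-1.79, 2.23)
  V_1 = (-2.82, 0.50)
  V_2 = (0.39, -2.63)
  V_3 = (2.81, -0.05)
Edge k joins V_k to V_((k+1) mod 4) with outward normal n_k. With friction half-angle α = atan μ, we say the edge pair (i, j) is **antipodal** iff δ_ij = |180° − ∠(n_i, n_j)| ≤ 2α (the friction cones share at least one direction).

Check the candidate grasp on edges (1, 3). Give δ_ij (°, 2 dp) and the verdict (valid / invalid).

δ = 17.91°, valid

α = atan 0.35 = 19.29°;  2α = 38.58°
edge 1: e_1 = (+3.21, -3.13);  n_1 = (-0.6981, -0.7160)
edge 3: e_3 = (-4.60, +2.28);  n_3 = (+0.4441, +0.8960)
∠(n_1, n_3) = 162.09°
δ = |180° − 162.09°| = 17.91°
17.91° ≤ 2α = 38.58°  →  valid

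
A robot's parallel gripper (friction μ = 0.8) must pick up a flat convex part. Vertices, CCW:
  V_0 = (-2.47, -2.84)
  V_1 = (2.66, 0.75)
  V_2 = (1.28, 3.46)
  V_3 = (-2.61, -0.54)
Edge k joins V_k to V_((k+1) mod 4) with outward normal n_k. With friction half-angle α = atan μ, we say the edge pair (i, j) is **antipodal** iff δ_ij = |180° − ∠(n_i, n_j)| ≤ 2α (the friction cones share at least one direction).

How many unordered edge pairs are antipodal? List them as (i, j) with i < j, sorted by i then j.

count = 4; pairs: (0,2), (0,3), (1,2), (1,3)

α = atan 0.8 = 38.66°;  2α = 77.32°
n_0 = (+0.5734, -0.8193)
n_1 = (+0.8911, +0.4538)
n_2 = (-0.7169, +0.6972)
n_3 = (-0.9982, -0.0608)
  (0,1): δ = 98.00°  ·
  (0,2): δ = 10.81°  ✓
  (0,3): δ = 58.50°  ✓
  (1,2): δ = 71.19°  ✓
  (1,3): δ = 23.50°  ✓
  (2,3): δ = 132.32°  ·
antipodal pairs: 4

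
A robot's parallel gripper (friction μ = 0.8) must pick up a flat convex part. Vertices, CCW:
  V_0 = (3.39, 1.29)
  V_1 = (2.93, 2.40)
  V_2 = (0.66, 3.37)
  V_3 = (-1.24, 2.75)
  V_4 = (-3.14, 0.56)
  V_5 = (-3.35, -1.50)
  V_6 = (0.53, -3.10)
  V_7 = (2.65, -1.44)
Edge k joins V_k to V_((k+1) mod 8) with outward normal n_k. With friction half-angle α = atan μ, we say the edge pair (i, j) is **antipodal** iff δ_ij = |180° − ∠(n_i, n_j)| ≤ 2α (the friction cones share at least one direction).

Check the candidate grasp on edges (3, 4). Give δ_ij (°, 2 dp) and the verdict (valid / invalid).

δ = 144.88°, invalid

α = atan 0.8 = 38.66°;  2α = 77.32°
edge 3: e_3 = (-1.90, -2.19);  n_3 = (-0.7553, +0.6553)
edge 4: e_4 = (-0.21, -2.06);  n_4 = (-0.9948, +0.1014)
∠(n_3, n_4) = 35.12°
δ = |180° − 35.12°| = 144.88°
144.88° > 2α = 77.32°  →  invalid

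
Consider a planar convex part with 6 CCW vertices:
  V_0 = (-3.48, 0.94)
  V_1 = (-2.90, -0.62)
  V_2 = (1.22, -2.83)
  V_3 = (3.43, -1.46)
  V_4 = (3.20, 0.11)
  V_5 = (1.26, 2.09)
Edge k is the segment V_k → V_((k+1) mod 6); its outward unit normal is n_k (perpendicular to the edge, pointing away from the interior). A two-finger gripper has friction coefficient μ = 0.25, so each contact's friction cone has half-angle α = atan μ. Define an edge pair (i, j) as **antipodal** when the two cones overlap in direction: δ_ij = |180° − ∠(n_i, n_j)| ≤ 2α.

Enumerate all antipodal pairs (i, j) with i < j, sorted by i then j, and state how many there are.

α = atan 0.25 = 14.04°;  2α = 28.07°
n_0 = (-0.9373, -0.3485)
n_1 = (-0.4727, -0.8812)
n_2 = (+0.5269, -0.8499)
n_3 = (+0.9894, +0.1449)
n_4 = (+0.7143, +0.6999)
n_5 = (-0.2358, +0.9718)
  (0,1): δ = 138.60°  ·
  (0,2): δ = 78.60°  ·
  (0,3): δ = 12.06°  ✓
  (0,4): δ = 24.02°  ✓
  (0,5): δ = 83.24°  ·
  (1,2): δ = 120.00°  ·
  (1,3): δ = 53.46°  ·
  (1,4): δ = 17.38°  ✓
  (1,5): δ = 41.85°  ·
  (2,3): δ = 113.46°  ·
  (2,4): δ = 77.38°  ·
  (2,5): δ = 18.16°  ✓
  (3,4): δ = 143.92°  ·
  (3,5): δ = 84.70°  ·
  (4,5): δ = 120.78°  ·
antipodal pairs: 4

count = 4; pairs: (0,3), (0,4), (1,4), (2,5)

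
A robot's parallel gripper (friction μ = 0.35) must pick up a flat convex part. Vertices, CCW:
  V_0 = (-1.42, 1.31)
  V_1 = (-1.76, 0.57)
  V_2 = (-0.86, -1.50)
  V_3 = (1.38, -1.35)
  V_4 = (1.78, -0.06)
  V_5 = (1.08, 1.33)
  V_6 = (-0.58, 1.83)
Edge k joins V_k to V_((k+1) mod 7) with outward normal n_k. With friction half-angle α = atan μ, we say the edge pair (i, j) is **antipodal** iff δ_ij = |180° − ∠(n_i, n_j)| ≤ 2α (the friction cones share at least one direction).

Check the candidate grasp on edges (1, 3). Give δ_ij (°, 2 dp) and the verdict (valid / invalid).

α = atan 0.35 = 19.29°;  2α = 38.58°
edge 1: e_1 = (+0.90, -2.07);  n_1 = (-0.9171, -0.3987)
edge 3: e_3 = (+0.40, +1.29);  n_3 = (+0.9551, -0.2962)
∠(n_1, n_3) = 139.27°
δ = |180° − 139.27°| = 40.73°
40.73° > 2α = 38.58°  →  invalid

δ = 40.73°, invalid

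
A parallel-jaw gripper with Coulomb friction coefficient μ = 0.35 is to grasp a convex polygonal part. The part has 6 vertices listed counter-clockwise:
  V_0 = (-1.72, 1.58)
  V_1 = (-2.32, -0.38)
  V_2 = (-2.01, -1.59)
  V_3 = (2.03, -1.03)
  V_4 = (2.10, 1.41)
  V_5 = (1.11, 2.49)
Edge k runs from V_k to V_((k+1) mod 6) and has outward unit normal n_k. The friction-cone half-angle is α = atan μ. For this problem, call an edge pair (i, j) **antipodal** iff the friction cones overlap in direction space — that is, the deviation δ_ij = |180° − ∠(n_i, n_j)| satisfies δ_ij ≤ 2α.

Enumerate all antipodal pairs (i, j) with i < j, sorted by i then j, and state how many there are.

count = 4; pairs: (0,3), (1,3), (1,4), (2,5)

α = atan 0.35 = 19.29°;  2α = 38.58°
n_0 = (-0.9562, +0.2927)
n_1 = (-0.9687, -0.2482)
n_2 = (+0.1373, -0.9905)
n_3 = (+0.9996, -0.0287)
n_4 = (+0.7372, +0.6757)
n_5 = (-0.3061, +0.9520)
  (0,1): δ = 148.61°  ·
  (0,2): δ = 65.09°  ·
  (0,3): δ = 15.38°  ✓
  (0,4): δ = 59.53°  ·
  (0,5): δ = 124.85°  ·
  (1,2): δ = 96.48°  ·
  (1,3): δ = 16.01°  ✓
  (1,4): δ = 28.14°  ✓
  (1,5): δ = 93.46°  ·
  (2,3): δ = 99.53°  ·
  (2,4): δ = 55.38°  ·
  (2,5): δ = 9.93°  ✓
  (3,4): δ = 135.85°  ·
  (3,5): δ = 70.53°  ·
  (4,5): δ = 114.69°  ·
antipodal pairs: 4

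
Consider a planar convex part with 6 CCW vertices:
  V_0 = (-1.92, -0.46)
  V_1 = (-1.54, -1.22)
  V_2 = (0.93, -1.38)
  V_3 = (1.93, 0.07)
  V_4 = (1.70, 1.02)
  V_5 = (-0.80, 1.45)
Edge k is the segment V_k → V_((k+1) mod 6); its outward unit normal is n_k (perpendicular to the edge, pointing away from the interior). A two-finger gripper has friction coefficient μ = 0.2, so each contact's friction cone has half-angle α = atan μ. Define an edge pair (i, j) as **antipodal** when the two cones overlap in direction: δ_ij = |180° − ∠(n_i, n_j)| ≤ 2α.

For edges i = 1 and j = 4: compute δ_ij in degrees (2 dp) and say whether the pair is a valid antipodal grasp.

α = atan 0.2 = 11.31°;  2α = 22.62°
edge 1: e_1 = (+2.47, -0.16);  n_1 = (-0.0646, -0.9979)
edge 4: e_4 = (-2.50, +0.43);  n_4 = (+0.1695, +0.9855)
∠(n_1, n_4) = 173.95°
δ = |180° − 173.95°| = 6.05°
6.05° ≤ 2α = 22.62°  →  valid

δ = 6.05°, valid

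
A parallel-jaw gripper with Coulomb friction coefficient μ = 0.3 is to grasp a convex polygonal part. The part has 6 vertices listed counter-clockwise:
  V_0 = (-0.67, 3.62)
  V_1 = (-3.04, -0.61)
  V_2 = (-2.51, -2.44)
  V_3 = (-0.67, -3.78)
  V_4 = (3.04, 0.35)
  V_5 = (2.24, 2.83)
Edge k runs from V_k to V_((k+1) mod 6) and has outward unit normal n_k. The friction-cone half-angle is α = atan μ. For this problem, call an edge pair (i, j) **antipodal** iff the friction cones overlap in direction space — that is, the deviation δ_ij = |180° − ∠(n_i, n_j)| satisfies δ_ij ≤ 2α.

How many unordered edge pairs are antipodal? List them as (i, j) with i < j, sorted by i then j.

α = atan 0.3 = 16.70°;  2α = 33.40°
n_0 = (-0.8724, +0.4888)
n_1 = (-0.9605, -0.2782)
n_2 = (-0.5887, -0.8084)
n_3 = (+0.7439, -0.6683)
n_4 = (+0.9517, +0.3070)
n_5 = (+0.2620, +0.9651)
  (0,1): δ = 134.59°  ·
  (0,2): δ = 96.80°  ·
  (0,3): δ = 12.67°  ✓
  (0,4): δ = 47.14°  ·
  (0,5): δ = 104.07°  ·
  (1,2): δ = 142.22°  ·
  (1,3): δ = 58.09°  ·
  (1,4): δ = 1.73°  ✓
  (1,5): δ = 58.66°  ·
  (2,3): δ = 95.87°  ·
  (2,4): δ = 36.06°  ·
  (2,5): δ = 20.88°  ✓
  (3,4): δ = 120.19°  ·
  (3,5): δ = 63.25°  ·
  (4,5): δ = 123.07°  ·
antipodal pairs: 3

count = 3; pairs: (0,3), (1,4), (2,5)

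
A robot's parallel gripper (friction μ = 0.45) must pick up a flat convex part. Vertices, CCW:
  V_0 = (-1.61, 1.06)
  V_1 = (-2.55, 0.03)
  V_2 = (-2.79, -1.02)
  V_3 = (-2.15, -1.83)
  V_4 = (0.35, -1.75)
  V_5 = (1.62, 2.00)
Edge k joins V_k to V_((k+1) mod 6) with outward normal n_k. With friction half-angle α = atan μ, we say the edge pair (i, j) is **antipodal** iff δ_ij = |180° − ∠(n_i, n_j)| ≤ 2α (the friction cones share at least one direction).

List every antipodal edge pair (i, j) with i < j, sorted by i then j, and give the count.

α = atan 0.45 = 24.23°;  2α = 48.46°
n_0 = (-0.7386, +0.6741)
n_1 = (-0.9749, +0.2228)
n_2 = (-0.7846, -0.6200)
n_3 = (+0.0320, -0.9995)
n_4 = (+0.9472, -0.3208)
n_5 = (-0.2794, +0.9602)
  (0,1): δ = 150.49°  ·
  (0,2): δ = 99.30°  ·
  (0,3): δ = 45.78°  ✓
  (0,4): δ = 23.67°  ✓
  (0,5): δ = 148.61°  ·
  (1,2): δ = 128.81°  ·
  (1,3): δ = 75.29°  ·
  (1,4): δ = 5.83°  ✓
  (1,5): δ = 119.10°  ·
  (2,3): δ = 126.48°  ·
  (2,4): δ = 57.02°  ·
  (2,5): δ = 67.91°  ·
  (3,4): δ = 110.54°  ·
  (3,5): δ = 14.39°  ✓
  (4,5): δ = 55.06°  ·
antipodal pairs: 4

count = 4; pairs: (0,3), (0,4), (1,4), (3,5)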